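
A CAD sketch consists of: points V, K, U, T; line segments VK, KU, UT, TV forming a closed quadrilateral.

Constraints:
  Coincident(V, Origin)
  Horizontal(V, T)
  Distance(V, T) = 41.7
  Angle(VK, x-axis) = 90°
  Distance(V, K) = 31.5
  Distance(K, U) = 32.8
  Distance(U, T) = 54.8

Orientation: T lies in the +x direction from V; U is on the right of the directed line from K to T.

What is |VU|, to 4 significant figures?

13.16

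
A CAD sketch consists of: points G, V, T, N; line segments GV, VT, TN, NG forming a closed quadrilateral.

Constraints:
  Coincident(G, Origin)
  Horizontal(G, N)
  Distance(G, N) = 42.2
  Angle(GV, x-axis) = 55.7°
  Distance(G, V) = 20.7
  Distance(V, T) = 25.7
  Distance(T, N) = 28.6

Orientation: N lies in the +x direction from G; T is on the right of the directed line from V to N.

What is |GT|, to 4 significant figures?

17.07

G is at the origin; G and N share the same y with |GN| = 42.2 and N in +x, so N = (42.2, 0). GV runs at 55.7° with |GV| = 20.7, so V = (11.66, 17.10). T is determined by |VT| = 25.7 and |TN| = 28.6 together: it lies at the intersection of circle(V, 25.7) and circle(N, 28.6). With |VN| = 35.00, the foot of the radical line on VN is 15.25 from V and the perpendicular offset is √(25.7² − 15.25²) = 20.69. Taking the right-of-VN solution: T = (14.86, -8.400).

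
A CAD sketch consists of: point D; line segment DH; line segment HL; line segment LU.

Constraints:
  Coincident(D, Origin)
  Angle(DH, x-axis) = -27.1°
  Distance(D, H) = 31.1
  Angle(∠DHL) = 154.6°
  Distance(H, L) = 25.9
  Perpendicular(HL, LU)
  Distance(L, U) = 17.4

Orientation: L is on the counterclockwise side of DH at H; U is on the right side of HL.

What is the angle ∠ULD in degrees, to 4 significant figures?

103.9°

D is at the origin; DH runs at -27.1° with length 31.1, so H = 31.1·(cos -27.1°, sin -27.1°) = (27.69, -14.17). ∠DHL = 154.6°, so HL runs at -27.1° + (180° − 154.6°) = -1.700° from the x-axis; with |HL| = 25.9, L = H + 25.9·(cos -1.700°, sin -1.700°) = (53.57, -14.94). HL is perpendicular to LU; with |LU| = 17.4 on the right of HL, U = L + 17.4·(-0.02967, -0.9996) = (53.06, -32.33). Then cos ∠ULD = LU·LD / (|LU||LD|), giving 103.9°.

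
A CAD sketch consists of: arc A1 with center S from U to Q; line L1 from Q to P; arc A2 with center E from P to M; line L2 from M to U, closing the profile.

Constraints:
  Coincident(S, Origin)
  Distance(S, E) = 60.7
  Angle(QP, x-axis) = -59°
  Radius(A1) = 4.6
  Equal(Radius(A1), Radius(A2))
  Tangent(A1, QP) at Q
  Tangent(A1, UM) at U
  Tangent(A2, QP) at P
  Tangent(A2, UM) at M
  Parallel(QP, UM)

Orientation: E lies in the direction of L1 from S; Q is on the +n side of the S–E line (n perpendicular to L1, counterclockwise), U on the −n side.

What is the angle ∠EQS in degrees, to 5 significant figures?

85.666°

The slot axis is L1's direction at -59.0°, so u = (cos -59.0°, sin -59.0°) = (0.51504, -0.85717) and n = (−sin -59.0°, cos -59.0°) = (0.85717, 0.51504). S is at the origin and E lies 60.7 along u from S, so E = 60.7·u = (31.263, -52.030). Tangency of A1 to both parallel lines with radius 4.6 puts Q and U at S ± 4.6·n: Q = (3.9430, 2.3692), U = (-3.9430, -2.3692). Then cos ∠EQS = QE·QS / (|QE||QS|), giving 85.666°.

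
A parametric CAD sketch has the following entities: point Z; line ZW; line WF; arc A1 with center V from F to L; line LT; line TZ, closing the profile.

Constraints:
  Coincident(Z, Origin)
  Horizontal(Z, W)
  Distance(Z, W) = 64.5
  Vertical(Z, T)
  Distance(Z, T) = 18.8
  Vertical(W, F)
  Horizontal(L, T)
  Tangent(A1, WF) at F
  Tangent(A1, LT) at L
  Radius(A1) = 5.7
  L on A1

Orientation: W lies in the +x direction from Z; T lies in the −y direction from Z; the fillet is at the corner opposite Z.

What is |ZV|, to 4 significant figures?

60.24

Z is at the origin; Z and W share the same y with |ZW| = 64.5 and W on the +x side, so W = (64.50, 0.000). ZT is vertical with |ZT| = 18.8 and T on the −y side, so T = (0.000, -18.80). The virtual corner opposite Z is at (64.50, -18.80). Tangency of A1 to WF means the radius VF is perpendicular to WF and since A1 is tangent to LT there, VL ⟂ LT, with radius 5.7, so the center V sits 5.7 in from both sides at V = (58.80, -13.10). Then |ZV| = |V − Z| = 60.24.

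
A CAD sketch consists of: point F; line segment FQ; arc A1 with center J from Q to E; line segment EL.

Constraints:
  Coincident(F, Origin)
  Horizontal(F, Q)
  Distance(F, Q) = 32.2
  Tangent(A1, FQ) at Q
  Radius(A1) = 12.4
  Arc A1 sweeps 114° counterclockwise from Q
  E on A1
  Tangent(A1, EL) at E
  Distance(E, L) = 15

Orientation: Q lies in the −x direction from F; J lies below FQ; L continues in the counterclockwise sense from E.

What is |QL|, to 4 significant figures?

31.58

On A1, Q sits at bearing 90° from J; a 114° counterclockwise sweep puts E at bearing 204°, so E = J + 12.4·(cos 204°, sin 204°) = (-43.53, -17.44). Tangency of A1 to EL means the radius JE is perpendicular to EL, so EL runs along (−sin 204°, cos 204°); with |EL| = 15.0, L = (-37.43, -31.15). Then |QL| = |L − Q| = 31.58.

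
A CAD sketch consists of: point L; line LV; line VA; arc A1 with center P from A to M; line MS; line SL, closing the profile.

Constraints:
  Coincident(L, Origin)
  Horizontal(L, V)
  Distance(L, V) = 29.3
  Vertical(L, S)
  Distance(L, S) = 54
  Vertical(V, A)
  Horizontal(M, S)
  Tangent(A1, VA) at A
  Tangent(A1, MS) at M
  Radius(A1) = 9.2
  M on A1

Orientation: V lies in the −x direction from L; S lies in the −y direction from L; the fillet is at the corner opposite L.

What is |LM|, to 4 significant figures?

57.62

L is at the origin; L and V share the same y with |LV| = 29.3 and V on the −x side, so V = (-29.30, 0.000). L and S share the same x with |LS| = 54.0 and S on the −y side, so S = (0.000, -54.00). The virtual corner opposite L is at (-29.30, -54.00). Tangency of A1 to VA means the radius PA is perpendicular to VA and A1 meets MS tangentially, so PM is at right angles to MS, with radius 9.2, so the center P sits 9.2 in from both sides at P = (-20.10, -44.80). That places the tangent points at A = (-29.30, -44.80) on VA and M = (-20.10, -54.00) on MS. Then |LM| = |M − L| = 57.62.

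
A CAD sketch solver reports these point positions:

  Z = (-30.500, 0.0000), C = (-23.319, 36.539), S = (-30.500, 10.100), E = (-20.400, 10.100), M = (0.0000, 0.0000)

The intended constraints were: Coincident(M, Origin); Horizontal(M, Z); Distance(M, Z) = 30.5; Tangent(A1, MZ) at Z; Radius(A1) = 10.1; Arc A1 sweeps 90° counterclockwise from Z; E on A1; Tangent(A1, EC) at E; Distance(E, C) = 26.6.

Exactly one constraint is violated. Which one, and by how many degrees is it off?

Tangent(A1, EC) at E — off by 6.30°.

M = (0.00, 0.00) ✓; M.y = 0.00, Z.y = 0.00 ✓; |MZ| = 30.50 ✓; ∠(SZ, ZM) = 90.00° ✓; |SZ| = 10.10 ✓; bearing(S→E) − bearing(S→Z) = 90.00° ✓; |SE| = 10.10 ✓; ∠(SE, EC) = 83.70° ✗; |EC| = 26.60 ✓.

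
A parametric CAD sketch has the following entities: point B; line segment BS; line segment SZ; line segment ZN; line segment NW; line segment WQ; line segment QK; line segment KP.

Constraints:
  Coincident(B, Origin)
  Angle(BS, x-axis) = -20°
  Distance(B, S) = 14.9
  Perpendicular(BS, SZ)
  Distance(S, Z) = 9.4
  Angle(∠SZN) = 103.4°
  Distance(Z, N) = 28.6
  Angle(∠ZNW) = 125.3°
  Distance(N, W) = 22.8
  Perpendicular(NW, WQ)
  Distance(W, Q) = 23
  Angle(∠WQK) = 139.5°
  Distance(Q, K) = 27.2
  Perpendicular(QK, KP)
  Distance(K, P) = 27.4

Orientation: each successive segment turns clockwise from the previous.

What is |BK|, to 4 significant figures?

23.50

The perpendicularity gives WQ at right angles to NW, so WQ runs at 28.70°; with |WQ| = 23.0, Q = (-8.399, 20.40). ∠WQK = 139.5° gives QK at -11.80° from the x-axis; with |QK| = 27.2, K = (18.23, 14.84). Then |BK| = |K − B| = 23.50.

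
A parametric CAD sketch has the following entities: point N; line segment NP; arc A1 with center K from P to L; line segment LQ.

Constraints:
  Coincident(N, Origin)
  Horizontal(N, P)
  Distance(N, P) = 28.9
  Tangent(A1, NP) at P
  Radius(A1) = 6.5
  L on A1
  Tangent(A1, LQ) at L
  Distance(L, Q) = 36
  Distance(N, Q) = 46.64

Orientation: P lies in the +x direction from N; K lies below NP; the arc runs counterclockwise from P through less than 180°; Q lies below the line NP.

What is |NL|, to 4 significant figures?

23.23

Checks: |KL| = 6.500 ✓; ∠(KL, LQ) = 90.00° ✓; |LQ| = 36.00 ✓; |NQ| = 46.64 ✓.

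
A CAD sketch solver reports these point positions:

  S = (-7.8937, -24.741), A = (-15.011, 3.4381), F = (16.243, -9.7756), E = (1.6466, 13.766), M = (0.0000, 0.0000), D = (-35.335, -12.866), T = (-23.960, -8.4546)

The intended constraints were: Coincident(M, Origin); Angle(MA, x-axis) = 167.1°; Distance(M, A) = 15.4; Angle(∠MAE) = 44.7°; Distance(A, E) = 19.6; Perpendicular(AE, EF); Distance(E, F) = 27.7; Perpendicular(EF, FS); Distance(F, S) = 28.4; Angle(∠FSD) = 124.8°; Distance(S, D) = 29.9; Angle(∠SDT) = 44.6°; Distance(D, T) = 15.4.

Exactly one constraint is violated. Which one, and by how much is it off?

Distance(D, T) = 15.4 — off by 3.20.

M = (0.00, 0.00) ✓; MA at 167.1° ✓; |MA| = 15.40 ✓; ∠MAE = 44.70° ✓; |AE| = 19.60 ✓; ∠(AE, EF) = 90.00° ✓; |EF| = 27.70 ✓; ∠(EF, FS) = 90.00° ✓; |FS| = 28.40 ✓; ∠FSD = 124.8° ✓; |SD| = 29.90 ✓; ∠SDT = 44.60° ✓; |DT| = 12.20 ✗.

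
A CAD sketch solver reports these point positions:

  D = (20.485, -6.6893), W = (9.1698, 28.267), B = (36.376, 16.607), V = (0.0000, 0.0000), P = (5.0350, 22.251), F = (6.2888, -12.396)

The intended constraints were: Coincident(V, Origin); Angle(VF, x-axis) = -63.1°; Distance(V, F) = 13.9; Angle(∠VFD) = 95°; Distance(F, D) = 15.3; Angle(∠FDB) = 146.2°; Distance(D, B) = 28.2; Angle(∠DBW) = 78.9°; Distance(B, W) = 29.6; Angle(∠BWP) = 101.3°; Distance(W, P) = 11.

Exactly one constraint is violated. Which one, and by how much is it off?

Distance(W, P) = 11 — off by 3.70.

V = (0.00, 0.00) ✓; VF at -63.10° ✓; |VF| = 13.90 ✓; ∠VFD = 95.00° ✓; |FD| = 15.30 ✓; ∠FDB = 146.2° ✓; |DB| = 28.20 ✓; ∠DBW = 78.90° ✓; |BW| = 29.60 ✓; ∠BWP = 101.3° ✓; |WP| = 7.300 ✗.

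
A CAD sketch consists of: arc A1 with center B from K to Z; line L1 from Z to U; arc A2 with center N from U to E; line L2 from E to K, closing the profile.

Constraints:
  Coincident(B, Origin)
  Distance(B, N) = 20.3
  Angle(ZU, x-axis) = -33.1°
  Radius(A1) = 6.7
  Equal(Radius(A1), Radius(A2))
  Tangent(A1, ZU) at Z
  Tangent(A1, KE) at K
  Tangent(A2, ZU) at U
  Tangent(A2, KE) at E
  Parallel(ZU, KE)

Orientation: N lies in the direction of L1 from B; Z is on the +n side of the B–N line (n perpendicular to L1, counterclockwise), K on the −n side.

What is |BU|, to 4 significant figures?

21.38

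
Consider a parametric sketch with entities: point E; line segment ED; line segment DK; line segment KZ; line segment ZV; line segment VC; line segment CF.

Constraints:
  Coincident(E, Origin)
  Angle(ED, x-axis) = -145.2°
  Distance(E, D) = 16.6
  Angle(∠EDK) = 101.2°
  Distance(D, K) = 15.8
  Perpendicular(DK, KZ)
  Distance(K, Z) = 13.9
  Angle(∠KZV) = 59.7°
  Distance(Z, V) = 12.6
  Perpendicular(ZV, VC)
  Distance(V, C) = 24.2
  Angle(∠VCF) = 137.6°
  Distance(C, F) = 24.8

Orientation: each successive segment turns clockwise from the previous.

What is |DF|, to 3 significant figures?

45.8

E is at the origin; ED runs at -145.2° with length 16.6, so D = (-13.6, -9.47). ∠EDK = 101.2° gives DK at 136° from the x-axis; with |DK| = 15.8, K = (-25.0, 1.50). DK ⟂ KZ, so KZ runs at 46.0°; with |KZ| = 13.9, Z = (-15.3, 11.5). ∠KZV = 59.7° gives ZV at -74.3° from the x-axis; with |ZV| = 12.6, V = (-11.9, -0.629). ZV is perpendicular to VC, so VC runs at -164°; with |VC| = 24.2, C = (-35.2, -7.18). ∠VCF = 137.6° gives CF at 153° from the x-axis; with |CF| = 24.8, F = (-57.4, 3.97). Then |DF| = |F − D| = 45.8.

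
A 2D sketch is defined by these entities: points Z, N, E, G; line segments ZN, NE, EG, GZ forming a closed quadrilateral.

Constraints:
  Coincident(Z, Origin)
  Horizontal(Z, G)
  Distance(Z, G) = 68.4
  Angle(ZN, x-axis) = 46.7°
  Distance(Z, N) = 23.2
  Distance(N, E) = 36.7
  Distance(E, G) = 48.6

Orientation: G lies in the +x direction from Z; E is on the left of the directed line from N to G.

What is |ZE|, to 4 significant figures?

59.86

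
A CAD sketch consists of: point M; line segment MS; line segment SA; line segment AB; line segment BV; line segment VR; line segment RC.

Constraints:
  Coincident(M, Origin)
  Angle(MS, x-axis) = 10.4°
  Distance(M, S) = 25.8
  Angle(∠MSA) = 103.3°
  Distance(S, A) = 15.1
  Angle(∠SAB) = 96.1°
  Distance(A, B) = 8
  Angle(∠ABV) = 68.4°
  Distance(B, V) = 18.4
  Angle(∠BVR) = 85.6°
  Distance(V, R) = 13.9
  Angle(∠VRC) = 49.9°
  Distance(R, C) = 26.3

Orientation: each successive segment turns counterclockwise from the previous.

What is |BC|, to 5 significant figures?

4.7916

∠BVR = 85.6° gives VR at 17.000° from the x-axis; with |VR| = 13.9, R = (35.545, 7.0966). ∠VRC = 49.9° gives RC at 147.10° from the x-axis; with |RC| = 26.3, C = (13.463, 21.382). Then |BC| = |C − B| = 4.7916.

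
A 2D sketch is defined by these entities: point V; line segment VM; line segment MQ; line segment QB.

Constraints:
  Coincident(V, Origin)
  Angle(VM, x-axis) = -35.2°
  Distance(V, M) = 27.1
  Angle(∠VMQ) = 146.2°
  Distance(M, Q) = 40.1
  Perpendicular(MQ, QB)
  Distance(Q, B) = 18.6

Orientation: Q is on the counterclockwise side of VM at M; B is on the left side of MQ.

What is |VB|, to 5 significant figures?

62.719

V is at the origin; VM runs at -35.2° with length 27.1, so M = 27.1·(cos -35.2°, sin -35.2°) = (22.145, -15.621). ∠VMQ = 146.2°, so MQ runs at -35.2° + (180° − 146.2°) = -1.4000° from the x-axis; with |MQ| = 40.1, Q = M + 40.1·(cos -1.4000°, sin -1.4000°) = (62.233, -16.601). The perpendicularity gives QB at right angles to MQ; with |QB| = 18.6 on the left of MQ, B = Q + 18.6·(0.024432, 0.99970) = (62.687, 1.9934). Then |VB| = |B − V| = 62.719.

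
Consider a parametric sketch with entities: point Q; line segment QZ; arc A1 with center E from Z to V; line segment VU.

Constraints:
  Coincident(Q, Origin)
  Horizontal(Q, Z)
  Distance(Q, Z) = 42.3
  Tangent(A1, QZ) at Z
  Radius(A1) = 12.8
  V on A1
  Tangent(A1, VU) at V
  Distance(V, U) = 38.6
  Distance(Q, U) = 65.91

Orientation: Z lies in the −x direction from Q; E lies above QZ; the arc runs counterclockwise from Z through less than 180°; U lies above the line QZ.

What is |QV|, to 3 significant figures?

33.7

Q is at the origin; Q and Z share the same y with |QZ| = 42.3 and Z on the −x side, so Z = (-42.3, 0.00). A1 meets QZ tangentially, so EZ is at right angles to QZ, so E = Z + (0, 12.8) = (-42.3, 12.8). Since EV ⟂ VU (tangency), |EU| = √(12.8² + 38.6²) = 40.7 regardless of where V sits on A1. So U lies on both circle(Q, 65.91) and circle(E, 40.7); the above-QZ intersection is U = (-38.8, 53.3). V is the foot of the tangent from U: V = (-29.8, 15.8).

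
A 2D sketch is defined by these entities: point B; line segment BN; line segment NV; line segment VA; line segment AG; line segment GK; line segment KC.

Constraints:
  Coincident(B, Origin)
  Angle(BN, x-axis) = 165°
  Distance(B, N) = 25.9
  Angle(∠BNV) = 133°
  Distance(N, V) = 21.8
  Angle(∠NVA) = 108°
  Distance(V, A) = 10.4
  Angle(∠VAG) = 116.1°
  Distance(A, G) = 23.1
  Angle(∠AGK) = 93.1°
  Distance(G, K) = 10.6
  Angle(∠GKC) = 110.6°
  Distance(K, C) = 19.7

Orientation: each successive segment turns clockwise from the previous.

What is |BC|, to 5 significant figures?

31.662

B is at the origin; BN runs at 165.0° with length 25.9, so N = (-25.017, 6.7034). ∠BNV = 133.0° gives NV at 118.00° from the x-axis; with |NV| = 21.8, V = (-35.252, 25.952). ∠NVA = 108.0° gives VA at 46.000° from the x-axis; with |VA| = 10.4, A = (-28.028, 33.433). ∠VAG = 116.1° gives AG at -17.900° from the x-axis; with |AG| = 23.1, G = (-6.0457, 26.333). ∠AGK = 93.1° gives GK at -104.80° from the x-axis; with |GK| = 10.6, K = (-8.7534, 16.085). ∠GKC = 110.6° gives KC at -174.20° from the x-axis; with |KC| = 19.7, C = (-28.353, 14.094). Then |BC| = |C − B| = 31.662.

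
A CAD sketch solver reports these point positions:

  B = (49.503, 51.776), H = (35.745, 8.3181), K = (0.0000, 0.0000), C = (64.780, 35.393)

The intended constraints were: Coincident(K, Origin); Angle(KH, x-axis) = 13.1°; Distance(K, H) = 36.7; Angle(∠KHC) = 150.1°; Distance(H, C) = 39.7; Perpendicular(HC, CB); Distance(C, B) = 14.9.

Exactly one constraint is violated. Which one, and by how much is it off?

Distance(C, B) = 14.9 — off by 7.50.

K = (0.00, 0.00) ✓; KH at 13.10° ✓; |KH| = 36.70 ✓; ∠KHC = 150.1° ✓; |HC| = 39.70 ✓; ∠(HC, CB) = 90.00° ✓; |CB| = 22.40 ✗.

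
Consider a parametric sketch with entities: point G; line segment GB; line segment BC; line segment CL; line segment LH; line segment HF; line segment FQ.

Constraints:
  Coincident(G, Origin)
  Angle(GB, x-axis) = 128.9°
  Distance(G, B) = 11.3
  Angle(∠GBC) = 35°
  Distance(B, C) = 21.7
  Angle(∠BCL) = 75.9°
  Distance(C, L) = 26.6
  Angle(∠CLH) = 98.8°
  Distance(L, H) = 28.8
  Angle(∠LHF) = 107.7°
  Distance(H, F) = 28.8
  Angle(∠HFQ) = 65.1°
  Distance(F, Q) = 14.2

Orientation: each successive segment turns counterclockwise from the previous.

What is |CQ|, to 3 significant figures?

27.5

G is at the origin; GB runs at 128.9° with length 11.3, so B = (-7.10, 8.79). ∠GBC = 35.0° gives BC at -86.1° from the x-axis; with |BC| = 21.7, C = (-5.62, -12.9). ∠BCL = 75.9° gives CL at 18.0° from the x-axis; with |CL| = 26.6, L = (19.7, -4.64). ∠CLH = 98.8° gives LH at 99.2° from the x-axis; with |LH| = 28.8, H = (15.1, 23.8). ∠LHF = 107.7° gives HF at 172° from the x-axis; with |HF| = 28.8, F = (-13.4, 28.1). ∠HFQ = 65.1° gives FQ at -73.6° from the x-axis; with |FQ| = 14.2, Q = (-9.40, 14.4). Then |CQ| = |Q − C| = 27.5.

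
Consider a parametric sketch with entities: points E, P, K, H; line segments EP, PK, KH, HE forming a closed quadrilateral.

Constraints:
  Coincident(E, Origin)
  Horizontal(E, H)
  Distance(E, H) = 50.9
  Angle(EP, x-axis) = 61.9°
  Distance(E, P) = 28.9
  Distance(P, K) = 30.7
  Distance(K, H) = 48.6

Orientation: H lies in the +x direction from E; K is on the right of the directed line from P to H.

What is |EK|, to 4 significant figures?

3.907

Checks: |PK| = 30.70 ✓; |KH| = 48.60 ✓.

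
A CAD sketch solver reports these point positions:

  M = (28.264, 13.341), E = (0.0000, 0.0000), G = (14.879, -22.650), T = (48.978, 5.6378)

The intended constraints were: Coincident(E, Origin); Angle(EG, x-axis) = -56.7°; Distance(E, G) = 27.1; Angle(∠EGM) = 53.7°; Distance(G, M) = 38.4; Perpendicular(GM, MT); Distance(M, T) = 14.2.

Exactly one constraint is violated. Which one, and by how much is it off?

Distance(M, T) = 14.2 — off by 7.90.

E = (0.00, 0.00) ✓; EG at -56.70° ✓; |EG| = 27.10 ✓; ∠EGM = 53.70° ✓; |GM| = 38.40 ✓; ∠(GM, MT) = 90.00° ✓; |MT| = 22.10 ✗.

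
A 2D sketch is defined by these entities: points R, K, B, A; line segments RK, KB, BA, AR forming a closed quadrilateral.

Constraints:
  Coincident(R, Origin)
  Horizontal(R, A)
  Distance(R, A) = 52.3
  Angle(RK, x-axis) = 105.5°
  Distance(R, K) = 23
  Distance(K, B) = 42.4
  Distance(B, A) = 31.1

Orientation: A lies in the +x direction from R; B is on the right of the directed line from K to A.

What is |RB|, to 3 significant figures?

24.3

Checks: |KB| = 42.40 ✓; |BA| = 31.10 ✓.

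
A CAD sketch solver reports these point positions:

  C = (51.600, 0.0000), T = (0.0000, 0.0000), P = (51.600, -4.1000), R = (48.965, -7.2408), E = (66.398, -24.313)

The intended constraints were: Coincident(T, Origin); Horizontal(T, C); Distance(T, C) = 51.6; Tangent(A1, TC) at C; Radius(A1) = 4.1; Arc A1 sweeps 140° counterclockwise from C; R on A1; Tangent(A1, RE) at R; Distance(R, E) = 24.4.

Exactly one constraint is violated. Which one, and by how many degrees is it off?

Tangent(A1, RE) at R — off by 4.41°.

T = (0.00, 0.00) ✓; T.y = 0.00, C.y = 0.00 ✓; |TC| = 51.60 ✓; ∠(PC, CT) = 90.00° ✓; |PC| = 4.100 ✓; bearing(P→R) − bearing(P→C) = 140.0° ✓; |PR| = 4.100 ✓; ∠(PR, RE) = 94.41° ✗; |RE| = 24.40 ✓.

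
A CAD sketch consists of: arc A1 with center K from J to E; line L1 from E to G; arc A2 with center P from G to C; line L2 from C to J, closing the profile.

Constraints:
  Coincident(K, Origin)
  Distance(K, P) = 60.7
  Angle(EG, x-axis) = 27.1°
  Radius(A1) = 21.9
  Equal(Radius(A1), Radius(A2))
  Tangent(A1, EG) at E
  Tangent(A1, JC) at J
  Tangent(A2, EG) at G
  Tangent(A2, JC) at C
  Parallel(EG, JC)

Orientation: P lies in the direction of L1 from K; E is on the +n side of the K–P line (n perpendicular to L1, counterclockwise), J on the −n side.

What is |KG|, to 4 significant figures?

64.53

The slot axis is L1's direction at 27.1°, so u = (cos 27.1°, sin 27.1°) = (0.8902, 0.4555) and n = (−sin 27.1°, cos 27.1°) = (-0.4555, 0.8902). K is at the origin and P lies 60.7 along u from K, so P = 60.7·u = (54.04, 27.65). Tangency of A1 to both parallel lines with radius 21.9 puts E and J at K ± 21.9·n: E = (-9.976, 19.50), J = (9.976, -19.50). Equal radii place G and C the same way about P: G = P + 21.9·n = (44.06, 47.15), C = P − 21.9·n = (64.01, 8.156). Then |KG| = |G − K| = 64.53.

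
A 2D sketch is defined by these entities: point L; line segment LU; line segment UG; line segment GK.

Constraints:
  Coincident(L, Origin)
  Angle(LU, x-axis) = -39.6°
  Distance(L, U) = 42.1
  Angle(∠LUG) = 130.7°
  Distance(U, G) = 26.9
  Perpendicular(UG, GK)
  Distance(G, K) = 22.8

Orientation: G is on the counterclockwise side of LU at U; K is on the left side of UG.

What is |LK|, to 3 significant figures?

55.1

L is at the origin; LU runs at -39.6° with length 42.1, so U = 42.1·(cos -39.6°, sin -39.6°) = (32.4, -26.8). ∠LUG = 130.7°, so UG runs at -39.6° + (180° − 130.7°) = 9.70° from the x-axis; with |UG| = 26.9, G = U + 26.9·(cos 9.70°, sin 9.70°) = (59.0, -22.3). The perpendicularity gives GK at right angles to UG; with |GK| = 22.8 on the left of UG, K = G + 22.8·(-0.168, 0.986) = (55.1, 0.171). Then |LK| = |K − L| = 55.1.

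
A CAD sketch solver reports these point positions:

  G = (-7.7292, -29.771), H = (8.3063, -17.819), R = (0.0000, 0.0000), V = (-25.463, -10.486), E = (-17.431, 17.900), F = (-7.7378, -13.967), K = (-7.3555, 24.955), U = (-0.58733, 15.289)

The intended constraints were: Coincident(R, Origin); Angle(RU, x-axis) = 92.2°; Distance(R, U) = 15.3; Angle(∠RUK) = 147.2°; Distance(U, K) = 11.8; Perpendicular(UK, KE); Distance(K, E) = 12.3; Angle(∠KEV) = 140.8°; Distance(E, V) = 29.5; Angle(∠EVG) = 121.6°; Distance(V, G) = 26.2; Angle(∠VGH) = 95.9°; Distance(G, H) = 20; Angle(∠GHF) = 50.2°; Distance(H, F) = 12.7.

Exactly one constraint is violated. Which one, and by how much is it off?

Distance(H, F) = 12.7 — off by 3.80.

R = (0.00, 0.00) ✓; RU at 92.20° ✓; |RU| = 15.30 ✓; ∠RUK = 147.2° ✓; |UK| = 11.80 ✓; ∠(UK, KE) = 90.00° ✓; |KE| = 12.30 ✓; ∠KEV = 140.8° ✓; |EV| = 29.50 ✓; ∠EVG = 121.6° ✓; |VG| = 26.20 ✓; ∠VGH = 95.90° ✓; |GH| = 20.00 ✓; ∠GHF = 50.20° ✓; |HF| = 16.50 ✗.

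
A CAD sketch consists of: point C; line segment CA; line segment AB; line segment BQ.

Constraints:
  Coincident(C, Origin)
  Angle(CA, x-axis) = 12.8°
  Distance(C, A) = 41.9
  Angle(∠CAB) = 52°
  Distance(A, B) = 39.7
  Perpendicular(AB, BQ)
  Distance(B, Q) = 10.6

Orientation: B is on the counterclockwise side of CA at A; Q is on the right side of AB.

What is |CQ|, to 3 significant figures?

45.8

∠CAB = 52.0°, so AB runs at 12.8° + (180° − 52.0°) = 141° from the x-axis; with |AB| = 39.7, B = A + 39.7·(cos 141°, sin 141°) = (10.1, 34.4). AB is perpendicular to BQ; with |BQ| = 10.6 on the right of AB, Q = B + 10.6·(0.632, 0.775) = (16.8, 42.6). Then |CQ| = |Q − C| = 45.8.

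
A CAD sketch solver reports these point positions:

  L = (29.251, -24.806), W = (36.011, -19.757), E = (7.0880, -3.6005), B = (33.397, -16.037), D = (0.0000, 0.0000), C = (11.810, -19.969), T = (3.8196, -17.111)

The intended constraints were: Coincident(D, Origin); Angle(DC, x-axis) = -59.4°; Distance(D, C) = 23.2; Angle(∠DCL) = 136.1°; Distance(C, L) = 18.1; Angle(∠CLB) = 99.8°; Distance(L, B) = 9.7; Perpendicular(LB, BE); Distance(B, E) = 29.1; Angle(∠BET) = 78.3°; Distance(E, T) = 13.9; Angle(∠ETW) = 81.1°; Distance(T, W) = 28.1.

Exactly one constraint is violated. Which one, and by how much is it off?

Distance(T, W) = 28.1 — off by 4.20.

D = (0.00, 0.00) ✓; DC at -59.40° ✓; |DC| = 23.20 ✓; ∠DCL = 136.1° ✓; |CL| = 18.10 ✓; ∠CLB = 99.80° ✓; |LB| = 9.700 ✓; ∠(LB, BE) = 90.00° ✓; |BE| = 29.10 ✓; ∠BET = 78.30° ✓; |ET| = 13.90 ✓; ∠ETW = 81.10° ✓; |TW| = 32.30 ✗.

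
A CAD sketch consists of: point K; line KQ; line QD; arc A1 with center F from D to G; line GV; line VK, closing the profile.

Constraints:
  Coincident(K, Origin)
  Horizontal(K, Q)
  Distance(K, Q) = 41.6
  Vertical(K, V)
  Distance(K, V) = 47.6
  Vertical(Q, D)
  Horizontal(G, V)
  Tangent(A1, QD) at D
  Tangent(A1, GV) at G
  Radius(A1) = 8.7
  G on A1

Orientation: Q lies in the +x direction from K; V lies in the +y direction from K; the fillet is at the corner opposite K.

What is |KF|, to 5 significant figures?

50.947

KV is vertical with |KV| = 47.6 and V on the +y side, so V = (0.0000, 47.600). The virtual corner opposite K is at (41.600, 47.600). Tangency of A1 to QD means the radius FD is perpendicular to QD and A1 meets GV tangentially, so FG is at right angles to GV, with radius 8.7, so the center F sits 8.7 in from both sides at F = (32.900, 38.900). Then |KF| = |F − K| = 50.947.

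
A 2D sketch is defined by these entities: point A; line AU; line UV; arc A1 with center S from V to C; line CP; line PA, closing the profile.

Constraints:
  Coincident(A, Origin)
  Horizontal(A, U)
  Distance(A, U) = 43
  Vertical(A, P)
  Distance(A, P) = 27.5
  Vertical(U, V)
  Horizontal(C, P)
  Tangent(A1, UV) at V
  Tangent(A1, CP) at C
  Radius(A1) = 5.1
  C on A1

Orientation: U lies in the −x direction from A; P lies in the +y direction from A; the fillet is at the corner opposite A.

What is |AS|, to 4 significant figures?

44.02

A is at the origin; AU is horizontal with |AU| = 43.0 and U on the −x side, so U = (-43.00, 0.000). A and P share the same x with |AP| = 27.5 and P on the +y side, so P = (0.000, 27.50). The virtual corner opposite A is at (-43.00, 27.50). Since A1 is tangent to UV there, SV ⟂ UV and since A1 is tangent to CP there, SC ⟂ CP, with radius 5.1, so the center S sits 5.1 in from both sides at S = (-37.90, 22.40). Then |AS| = |S − A| = 44.02.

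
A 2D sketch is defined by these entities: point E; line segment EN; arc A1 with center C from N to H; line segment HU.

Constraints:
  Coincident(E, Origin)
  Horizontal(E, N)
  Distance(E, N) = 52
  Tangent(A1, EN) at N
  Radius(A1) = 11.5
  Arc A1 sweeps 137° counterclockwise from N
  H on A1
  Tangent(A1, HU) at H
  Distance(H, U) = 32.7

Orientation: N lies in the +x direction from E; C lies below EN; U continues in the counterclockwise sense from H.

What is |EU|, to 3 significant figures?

80.1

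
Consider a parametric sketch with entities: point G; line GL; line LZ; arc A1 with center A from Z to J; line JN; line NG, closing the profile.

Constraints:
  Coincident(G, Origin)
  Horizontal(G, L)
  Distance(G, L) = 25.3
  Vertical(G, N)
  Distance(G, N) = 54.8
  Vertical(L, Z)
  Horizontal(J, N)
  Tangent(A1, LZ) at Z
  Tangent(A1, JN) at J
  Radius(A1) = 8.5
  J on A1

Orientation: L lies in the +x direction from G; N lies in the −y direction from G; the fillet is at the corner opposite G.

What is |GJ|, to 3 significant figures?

57.3

G is at the origin; GL is horizontal with |GL| = 25.3 and L on the +x side, so L = (25.3, 0.00). G and N share the same x with |GN| = 54.8 and N on the −y side, so N = (0.00, -54.8). The virtual corner opposite G is at (25.3, -54.8). The tangent condition forces AZ to be normal to LZ and the tangent condition forces AJ to be normal to JN, with radius 8.5, so the center A sits 8.5 in from both sides at A = (16.8, -46.3). That places the tangent points at Z = (25.3, -46.3) on LZ and J = (16.8, -54.8) on JN. Then |GJ| = |J − G| = 57.3.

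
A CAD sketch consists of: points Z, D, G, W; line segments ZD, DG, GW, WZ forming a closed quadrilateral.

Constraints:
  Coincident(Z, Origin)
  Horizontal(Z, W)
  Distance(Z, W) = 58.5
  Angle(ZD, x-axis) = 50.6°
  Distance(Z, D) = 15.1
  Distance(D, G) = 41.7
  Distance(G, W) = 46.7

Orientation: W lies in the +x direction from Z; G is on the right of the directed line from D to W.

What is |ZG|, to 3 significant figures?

35.5

Checks: |DG| = 41.70 ✓; |GW| = 46.70 ✓.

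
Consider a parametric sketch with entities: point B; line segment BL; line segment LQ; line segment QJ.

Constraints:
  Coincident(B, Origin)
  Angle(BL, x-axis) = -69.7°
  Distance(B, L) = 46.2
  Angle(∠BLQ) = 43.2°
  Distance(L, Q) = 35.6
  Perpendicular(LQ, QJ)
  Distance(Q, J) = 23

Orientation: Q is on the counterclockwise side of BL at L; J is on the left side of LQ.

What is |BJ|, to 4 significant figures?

8.838

B is at the origin; BL runs at -69.7° with length 46.2, so L = 46.2·(cos -69.7°, sin -69.7°) = (16.03, -43.33). ∠BLQ = 43.2°, so LQ runs at -69.7° + (180° − 43.2°) = 67.10° from the x-axis; with |LQ| = 35.6, Q = L + 35.6·(cos 67.10°, sin 67.10°) = (29.88, -10.54). LQ ⟂ QJ; with |QJ| = 23.0 on the left of LQ, J = Q + 23.0·(-0.9212, 0.3891) = (8.694, -1.586). Then |BJ| = |J − B| = 8.838.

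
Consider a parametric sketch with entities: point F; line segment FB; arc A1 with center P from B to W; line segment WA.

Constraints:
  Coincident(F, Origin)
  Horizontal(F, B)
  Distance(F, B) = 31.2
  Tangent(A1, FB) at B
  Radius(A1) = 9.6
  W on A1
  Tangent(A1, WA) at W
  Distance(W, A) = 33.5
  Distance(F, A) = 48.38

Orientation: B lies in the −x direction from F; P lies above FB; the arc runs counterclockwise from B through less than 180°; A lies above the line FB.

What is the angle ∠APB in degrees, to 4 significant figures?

164.4°

Checks: ∠(PB, BF) = 90.00° ✓; |PB| = 9.600 ✓; |PW| = 9.600 ✓; ∠(PW, WA) = 90.00° ✓; |WA| = 33.50 ✓; |FA| = 48.38 ✓.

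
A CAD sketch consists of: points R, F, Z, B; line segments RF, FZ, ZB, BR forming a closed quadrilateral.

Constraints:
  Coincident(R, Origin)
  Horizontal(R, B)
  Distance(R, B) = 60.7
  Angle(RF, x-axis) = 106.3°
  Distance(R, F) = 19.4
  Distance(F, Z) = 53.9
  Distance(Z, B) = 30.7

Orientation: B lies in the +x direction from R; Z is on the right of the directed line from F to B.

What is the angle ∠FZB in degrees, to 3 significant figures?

105°

R is at the origin; RB is horizontal with |RB| = 60.7 and B in +x, so B = (60.7, 0). RF runs at 106.3° with |RF| = 19.4, so F = (-5.44, 18.6). Z is determined by |FZ| = 53.9 and |ZB| = 30.7 together: it lies at the intersection of circle(F, 53.9) and circle(B, 30.7). With |FB| = 68.7, the foot of the radical line on FB is 48.6 from F and the perpendicular offset is √(53.9² − 48.6²) = 23.2. Taking the right-of-FB solution: Z = (35.1, -16.9).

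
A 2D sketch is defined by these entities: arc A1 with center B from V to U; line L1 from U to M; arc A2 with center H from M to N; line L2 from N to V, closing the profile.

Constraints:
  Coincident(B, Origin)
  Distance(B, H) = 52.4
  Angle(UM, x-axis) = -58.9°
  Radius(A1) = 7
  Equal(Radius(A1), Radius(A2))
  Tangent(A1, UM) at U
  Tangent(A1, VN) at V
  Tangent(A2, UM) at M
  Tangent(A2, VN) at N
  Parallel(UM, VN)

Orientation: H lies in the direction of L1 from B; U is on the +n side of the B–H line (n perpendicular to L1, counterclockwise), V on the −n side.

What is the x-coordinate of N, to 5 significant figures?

21.072

Tangency of A1 to both parallel lines with radius 7.0 puts U and V at B ± 7.0·n: U = (5.9939, 3.6157), V = (-5.9939, -3.6157). Equal radii place M and N the same way about H: M = H + 7.0·n = (33.060, -41.253), N = H − 7.0·n = (21.072, -48.484). So N.x = 21.072.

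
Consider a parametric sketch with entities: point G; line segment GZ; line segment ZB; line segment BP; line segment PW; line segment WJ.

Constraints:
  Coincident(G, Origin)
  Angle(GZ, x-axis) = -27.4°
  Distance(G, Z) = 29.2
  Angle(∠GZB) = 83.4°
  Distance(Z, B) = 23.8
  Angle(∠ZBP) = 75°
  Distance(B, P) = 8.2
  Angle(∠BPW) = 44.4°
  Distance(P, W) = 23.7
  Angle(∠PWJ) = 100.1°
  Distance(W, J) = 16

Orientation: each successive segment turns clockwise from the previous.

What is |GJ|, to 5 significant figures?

55.290

∠BPW = 44.4° gives PW at -4.6000° from the x-axis; with |PW| = 23.7, W = (30.859, -28.881). ∠PWJ = 100.1° gives WJ at -84.500° from the x-axis; with |WJ| = 16.0, J = (32.393, -44.807). Then |GJ| = |J − G| = 55.290.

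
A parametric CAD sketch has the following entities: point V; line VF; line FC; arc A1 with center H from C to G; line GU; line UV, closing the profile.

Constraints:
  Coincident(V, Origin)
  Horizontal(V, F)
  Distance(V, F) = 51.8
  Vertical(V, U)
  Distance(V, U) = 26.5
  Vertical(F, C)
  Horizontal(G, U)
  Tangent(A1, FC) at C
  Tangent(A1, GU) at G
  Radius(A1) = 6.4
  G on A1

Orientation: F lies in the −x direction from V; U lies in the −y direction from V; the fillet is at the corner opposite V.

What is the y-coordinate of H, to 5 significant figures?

-20.100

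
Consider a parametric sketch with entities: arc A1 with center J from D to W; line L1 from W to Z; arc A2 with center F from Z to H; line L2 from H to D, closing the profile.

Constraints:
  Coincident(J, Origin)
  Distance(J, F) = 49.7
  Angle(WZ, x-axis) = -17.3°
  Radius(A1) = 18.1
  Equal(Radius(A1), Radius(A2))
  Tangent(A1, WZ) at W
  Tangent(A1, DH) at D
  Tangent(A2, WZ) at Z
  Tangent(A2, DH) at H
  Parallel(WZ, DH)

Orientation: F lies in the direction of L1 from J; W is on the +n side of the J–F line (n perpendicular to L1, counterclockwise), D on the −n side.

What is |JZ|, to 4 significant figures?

52.89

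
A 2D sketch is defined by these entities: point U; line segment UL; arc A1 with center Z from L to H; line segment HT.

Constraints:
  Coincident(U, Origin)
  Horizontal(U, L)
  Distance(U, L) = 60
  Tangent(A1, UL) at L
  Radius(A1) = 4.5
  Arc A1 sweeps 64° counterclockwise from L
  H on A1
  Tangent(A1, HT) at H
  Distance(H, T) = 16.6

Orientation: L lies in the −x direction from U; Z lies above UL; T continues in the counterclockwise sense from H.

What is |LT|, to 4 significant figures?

20.80

U is at the origin; U and L share the same y with |UL| = 60.0 and L on the −x side, so L = (-60.00, 0.000). Tangency of A1 to UL means the radius ZL is perpendicular to UL, so Z = L + (0, 4.5) = (-60.00, 4.500). On A1, L sits at bearing -90° from Z; a 64° counterclockwise sweep puts H at bearing -26°, so H = Z + 4.5·(cos -26°, sin -26°) = (-55.96, 2.527). Tangency of A1 to HT means the radius ZH is perpendicular to HT, so HT runs along (−sin -26°, cos -26°); with |HT| = 16.6, T = (-48.68, 17.45). Then |LT| = |T − L| = 20.80.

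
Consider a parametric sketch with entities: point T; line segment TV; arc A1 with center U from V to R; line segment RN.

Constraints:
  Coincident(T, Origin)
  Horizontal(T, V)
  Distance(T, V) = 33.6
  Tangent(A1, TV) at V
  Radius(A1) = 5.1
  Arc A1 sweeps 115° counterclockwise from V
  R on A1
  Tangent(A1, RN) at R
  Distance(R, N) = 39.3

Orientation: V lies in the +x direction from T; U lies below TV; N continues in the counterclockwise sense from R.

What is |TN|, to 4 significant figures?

62.58

T is at the origin; T and V share the same y with |TV| = 33.6 and V on the +x side, so V = (33.60, 0.000). A1 meets TV tangentially, so UV is at right angles to TV, so U = V + (0, -5.1) = (33.60, -5.100). On A1, V sits at bearing 90° from U; a 115° counterclockwise sweep puts R at bearing 205°, so R = U + 5.1·(cos 205°, sin 205°) = (28.98, -7.255). Since A1 is tangent to RN there, UR ⟂ RN, so RN runs along (−sin 205°, cos 205°); with |RN| = 39.3, N = (45.59, -42.87). Then |TN| = |N − T| = 62.58.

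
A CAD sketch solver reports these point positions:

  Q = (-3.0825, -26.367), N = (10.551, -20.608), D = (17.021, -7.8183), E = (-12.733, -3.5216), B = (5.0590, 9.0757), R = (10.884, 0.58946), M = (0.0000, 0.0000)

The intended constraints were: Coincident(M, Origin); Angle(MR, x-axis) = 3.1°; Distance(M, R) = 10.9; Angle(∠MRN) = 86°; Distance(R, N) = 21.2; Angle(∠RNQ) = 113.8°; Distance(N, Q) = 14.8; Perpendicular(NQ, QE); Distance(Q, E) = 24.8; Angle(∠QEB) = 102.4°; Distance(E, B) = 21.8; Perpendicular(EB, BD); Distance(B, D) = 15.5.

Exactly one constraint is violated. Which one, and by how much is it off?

Distance(B, D) = 15.5 — off by 5.20.

M = (0.00, 0.00) ✓; MR at 3.100° ✓; |MR| = 10.90 ✓; ∠MRN = 86.00° ✓; |RN| = 21.20 ✓; ∠RNQ = 113.8° ✓; |NQ| = 14.80 ✓; ∠(NQ, QE) = 90.00° ✓; |QE| = 24.80 ✓; ∠QEB = 102.4° ✓; |EB| = 21.80 ✓; ∠(EB, BD) = 90.00° ✓; |BD| = 20.70 ✗.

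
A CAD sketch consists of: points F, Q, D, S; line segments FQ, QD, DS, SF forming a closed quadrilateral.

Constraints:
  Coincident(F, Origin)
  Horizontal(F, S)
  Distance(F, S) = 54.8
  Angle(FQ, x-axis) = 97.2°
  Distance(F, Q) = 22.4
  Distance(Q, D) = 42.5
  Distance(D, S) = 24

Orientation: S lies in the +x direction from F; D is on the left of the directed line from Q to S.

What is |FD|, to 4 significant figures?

43.65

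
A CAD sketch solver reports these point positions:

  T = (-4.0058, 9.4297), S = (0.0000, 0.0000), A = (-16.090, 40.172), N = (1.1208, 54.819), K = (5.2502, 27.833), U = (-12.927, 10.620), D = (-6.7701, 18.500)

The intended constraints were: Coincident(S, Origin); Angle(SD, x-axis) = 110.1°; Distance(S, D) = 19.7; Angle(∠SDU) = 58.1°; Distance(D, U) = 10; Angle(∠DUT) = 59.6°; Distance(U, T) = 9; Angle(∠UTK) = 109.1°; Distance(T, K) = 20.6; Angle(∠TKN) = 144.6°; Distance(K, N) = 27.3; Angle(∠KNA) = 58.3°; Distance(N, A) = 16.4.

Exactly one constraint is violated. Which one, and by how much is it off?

Distance(N, A) = 16.4 — off by 6.20.

S = (0.00, 0.00) ✓; SD at 110.1° ✓; |SD| = 19.70 ✓; ∠SDU = 58.10° ✓; |DU| = 10.00 ✓; ∠DUT = 59.60° ✓; |UT| = 9.000 ✓; ∠UTK = 109.1° ✓; |TK| = 20.60 ✓; ∠TKN = 144.6° ✓; |KN| = 27.30 ✓; ∠KNA = 58.30° ✓; |NA| = 22.60 ✗.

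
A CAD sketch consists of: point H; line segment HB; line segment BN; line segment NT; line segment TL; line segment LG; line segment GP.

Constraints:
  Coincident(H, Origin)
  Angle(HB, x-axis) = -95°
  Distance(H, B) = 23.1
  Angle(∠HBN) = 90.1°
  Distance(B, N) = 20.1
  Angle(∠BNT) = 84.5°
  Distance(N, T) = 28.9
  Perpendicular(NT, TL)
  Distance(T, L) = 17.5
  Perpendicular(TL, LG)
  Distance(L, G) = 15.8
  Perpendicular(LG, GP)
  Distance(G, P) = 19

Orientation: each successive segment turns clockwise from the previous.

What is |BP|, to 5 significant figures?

24.237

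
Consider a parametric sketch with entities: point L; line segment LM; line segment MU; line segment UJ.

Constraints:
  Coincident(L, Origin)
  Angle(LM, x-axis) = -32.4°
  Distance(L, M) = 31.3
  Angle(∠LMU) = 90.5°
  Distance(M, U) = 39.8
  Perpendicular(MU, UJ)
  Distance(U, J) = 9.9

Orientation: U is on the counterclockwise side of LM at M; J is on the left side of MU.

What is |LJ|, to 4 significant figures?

45.43

∠LMU = 90.5°, so MU runs at -32.4° + (180° − 90.5°) = 57.10° from the x-axis; with |MU| = 39.8, U = M + 39.8·(cos 57.10°, sin 57.10°) = (48.05, 16.65). MU is perpendicular to UJ; with |UJ| = 9.9 on the left of MU, J = U + 9.9·(-0.8396, 0.5432) = (39.73, 22.02). Then |LJ| = |J − L| = 45.43.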